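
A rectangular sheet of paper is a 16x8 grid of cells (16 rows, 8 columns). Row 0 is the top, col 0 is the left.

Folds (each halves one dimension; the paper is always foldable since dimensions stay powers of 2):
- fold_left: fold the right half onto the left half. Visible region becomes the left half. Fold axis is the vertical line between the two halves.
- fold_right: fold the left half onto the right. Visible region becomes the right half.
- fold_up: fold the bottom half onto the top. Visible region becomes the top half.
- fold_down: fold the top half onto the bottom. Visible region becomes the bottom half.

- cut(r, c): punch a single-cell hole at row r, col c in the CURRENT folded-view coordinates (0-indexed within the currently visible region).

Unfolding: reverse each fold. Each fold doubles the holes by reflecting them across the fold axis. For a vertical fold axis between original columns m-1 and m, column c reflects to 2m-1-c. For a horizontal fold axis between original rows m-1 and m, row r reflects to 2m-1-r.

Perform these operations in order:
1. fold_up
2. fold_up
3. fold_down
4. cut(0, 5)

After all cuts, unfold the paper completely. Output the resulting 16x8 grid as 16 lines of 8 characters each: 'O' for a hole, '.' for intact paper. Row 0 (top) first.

Answer: ........
.....O..
.....O..
........
........
.....O..
.....O..
........
........
.....O..
.....O..
........
........
.....O..
.....O..
........

Derivation:
Op 1 fold_up: fold axis h@8; visible region now rows[0,8) x cols[0,8) = 8x8
Op 2 fold_up: fold axis h@4; visible region now rows[0,4) x cols[0,8) = 4x8
Op 3 fold_down: fold axis h@2; visible region now rows[2,4) x cols[0,8) = 2x8
Op 4 cut(0, 5): punch at orig (2,5); cuts so far [(2, 5)]; region rows[2,4) x cols[0,8) = 2x8
Unfold 1 (reflect across h@2): 2 holes -> [(1, 5), (2, 5)]
Unfold 2 (reflect across h@4): 4 holes -> [(1, 5), (2, 5), (5, 5), (6, 5)]
Unfold 3 (reflect across h@8): 8 holes -> [(1, 5), (2, 5), (5, 5), (6, 5), (9, 5), (10, 5), (13, 5), (14, 5)]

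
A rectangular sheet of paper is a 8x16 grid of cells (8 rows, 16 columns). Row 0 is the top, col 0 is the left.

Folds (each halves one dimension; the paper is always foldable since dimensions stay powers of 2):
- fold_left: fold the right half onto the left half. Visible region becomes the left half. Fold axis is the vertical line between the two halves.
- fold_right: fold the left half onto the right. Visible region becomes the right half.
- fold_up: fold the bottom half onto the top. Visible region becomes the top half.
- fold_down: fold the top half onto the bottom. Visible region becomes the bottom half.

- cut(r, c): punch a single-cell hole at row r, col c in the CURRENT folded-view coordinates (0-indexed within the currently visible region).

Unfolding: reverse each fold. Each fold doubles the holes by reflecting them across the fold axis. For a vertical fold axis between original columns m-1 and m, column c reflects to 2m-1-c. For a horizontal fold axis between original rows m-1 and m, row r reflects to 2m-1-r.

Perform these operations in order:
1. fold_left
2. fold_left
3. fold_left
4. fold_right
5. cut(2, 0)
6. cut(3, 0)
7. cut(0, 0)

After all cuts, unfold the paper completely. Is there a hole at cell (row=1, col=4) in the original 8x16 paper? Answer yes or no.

Answer: no

Derivation:
Op 1 fold_left: fold axis v@8; visible region now rows[0,8) x cols[0,8) = 8x8
Op 2 fold_left: fold axis v@4; visible region now rows[0,8) x cols[0,4) = 8x4
Op 3 fold_left: fold axis v@2; visible region now rows[0,8) x cols[0,2) = 8x2
Op 4 fold_right: fold axis v@1; visible region now rows[0,8) x cols[1,2) = 8x1
Op 5 cut(2, 0): punch at orig (2,1); cuts so far [(2, 1)]; region rows[0,8) x cols[1,2) = 8x1
Op 6 cut(3, 0): punch at orig (3,1); cuts so far [(2, 1), (3, 1)]; region rows[0,8) x cols[1,2) = 8x1
Op 7 cut(0, 0): punch at orig (0,1); cuts so far [(0, 1), (2, 1), (3, 1)]; region rows[0,8) x cols[1,2) = 8x1
Unfold 1 (reflect across v@1): 6 holes -> [(0, 0), (0, 1), (2, 0), (2, 1), (3, 0), (3, 1)]
Unfold 2 (reflect across v@2): 12 holes -> [(0, 0), (0, 1), (0, 2), (0, 3), (2, 0), (2, 1), (2, 2), (2, 3), (3, 0), (3, 1), (3, 2), (3, 3)]
Unfold 3 (reflect across v@4): 24 holes -> [(0, 0), (0, 1), (0, 2), (0, 3), (0, 4), (0, 5), (0, 6), (0, 7), (2, 0), (2, 1), (2, 2), (2, 3), (2, 4), (2, 5), (2, 6), (2, 7), (3, 0), (3, 1), (3, 2), (3, 3), (3, 4), (3, 5), (3, 6), (3, 7)]
Unfold 4 (reflect across v@8): 48 holes -> [(0, 0), (0, 1), (0, 2), (0, 3), (0, 4), (0, 5), (0, 6), (0, 7), (0, 8), (0, 9), (0, 10), (0, 11), (0, 12), (0, 13), (0, 14), (0, 15), (2, 0), (2, 1), (2, 2), (2, 3), (2, 4), (2, 5), (2, 6), (2, 7), (2, 8), (2, 9), (2, 10), (2, 11), (2, 12), (2, 13), (2, 14), (2, 15), (3, 0), (3, 1), (3, 2), (3, 3), (3, 4), (3, 5), (3, 6), (3, 7), (3, 8), (3, 9), (3, 10), (3, 11), (3, 12), (3, 13), (3, 14), (3, 15)]
Holes: [(0, 0), (0, 1), (0, 2), (0, 3), (0, 4), (0, 5), (0, 6), (0, 7), (0, 8), (0, 9), (0, 10), (0, 11), (0, 12), (0, 13), (0, 14), (0, 15), (2, 0), (2, 1), (2, 2), (2, 3), (2, 4), (2, 5), (2, 6), (2, 7), (2, 8), (2, 9), (2, 10), (2, 11), (2, 12), (2, 13), (2, 14), (2, 15), (3, 0), (3, 1), (3, 2), (3, 3), (3, 4), (3, 5), (3, 6), (3, 7), (3, 8), (3, 9), (3, 10), (3, 11), (3, 12), (3, 13), (3, 14), (3, 15)]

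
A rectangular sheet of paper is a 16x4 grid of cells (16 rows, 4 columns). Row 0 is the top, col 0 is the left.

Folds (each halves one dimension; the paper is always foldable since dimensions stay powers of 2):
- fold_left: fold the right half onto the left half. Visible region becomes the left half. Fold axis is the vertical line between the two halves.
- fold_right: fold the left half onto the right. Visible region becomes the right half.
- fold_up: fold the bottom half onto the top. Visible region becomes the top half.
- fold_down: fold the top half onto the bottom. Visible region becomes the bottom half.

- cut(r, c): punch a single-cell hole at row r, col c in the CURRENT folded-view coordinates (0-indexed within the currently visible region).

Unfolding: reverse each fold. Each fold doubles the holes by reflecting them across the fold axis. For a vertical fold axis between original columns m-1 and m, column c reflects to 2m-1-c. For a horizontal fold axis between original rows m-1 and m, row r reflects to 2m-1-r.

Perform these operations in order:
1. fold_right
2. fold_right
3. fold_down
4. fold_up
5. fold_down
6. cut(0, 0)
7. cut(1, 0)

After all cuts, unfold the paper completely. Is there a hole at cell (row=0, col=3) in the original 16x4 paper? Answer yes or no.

Op 1 fold_right: fold axis v@2; visible region now rows[0,16) x cols[2,4) = 16x2
Op 2 fold_right: fold axis v@3; visible region now rows[0,16) x cols[3,4) = 16x1
Op 3 fold_down: fold axis h@8; visible region now rows[8,16) x cols[3,4) = 8x1
Op 4 fold_up: fold axis h@12; visible region now rows[8,12) x cols[3,4) = 4x1
Op 5 fold_down: fold axis h@10; visible region now rows[10,12) x cols[3,4) = 2x1
Op 6 cut(0, 0): punch at orig (10,3); cuts so far [(10, 3)]; region rows[10,12) x cols[3,4) = 2x1
Op 7 cut(1, 0): punch at orig (11,3); cuts so far [(10, 3), (11, 3)]; region rows[10,12) x cols[3,4) = 2x1
Unfold 1 (reflect across h@10): 4 holes -> [(8, 3), (9, 3), (10, 3), (11, 3)]
Unfold 2 (reflect across h@12): 8 holes -> [(8, 3), (9, 3), (10, 3), (11, 3), (12, 3), (13, 3), (14, 3), (15, 3)]
Unfold 3 (reflect across h@8): 16 holes -> [(0, 3), (1, 3), (2, 3), (3, 3), (4, 3), (5, 3), (6, 3), (7, 3), (8, 3), (9, 3), (10, 3), (11, 3), (12, 3), (13, 3), (14, 3), (15, 3)]
Unfold 4 (reflect across v@3): 32 holes -> [(0, 2), (0, 3), (1, 2), (1, 3), (2, 2), (2, 3), (3, 2), (3, 3), (4, 2), (4, 3), (5, 2), (5, 3), (6, 2), (6, 3), (7, 2), (7, 3), (8, 2), (8, 3), (9, 2), (9, 3), (10, 2), (10, 3), (11, 2), (11, 3), (12, 2), (12, 3), (13, 2), (13, 3), (14, 2), (14, 3), (15, 2), (15, 3)]
Unfold 5 (reflect across v@2): 64 holes -> [(0, 0), (0, 1), (0, 2), (0, 3), (1, 0), (1, 1), (1, 2), (1, 3), (2, 0), (2, 1), (2, 2), (2, 3), (3, 0), (3, 1), (3, 2), (3, 3), (4, 0), (4, 1), (4, 2), (4, 3), (5, 0), (5, 1), (5, 2), (5, 3), (6, 0), (6, 1), (6, 2), (6, 3), (7, 0), (7, 1), (7, 2), (7, 3), (8, 0), (8, 1), (8, 2), (8, 3), (9, 0), (9, 1), (9, 2), (9, 3), (10, 0), (10, 1), (10, 2), (10, 3), (11, 0), (11, 1), (11, 2), (11, 3), (12, 0), (12, 1), (12, 2), (12, 3), (13, 0), (13, 1), (13, 2), (13, 3), (14, 0), (14, 1), (14, 2), (14, 3), (15, 0), (15, 1), (15, 2), (15, 3)]
Holes: [(0, 0), (0, 1), (0, 2), (0, 3), (1, 0), (1, 1), (1, 2), (1, 3), (2, 0), (2, 1), (2, 2), (2, 3), (3, 0), (3, 1), (3, 2), (3, 3), (4, 0), (4, 1), (4, 2), (4, 3), (5, 0), (5, 1), (5, 2), (5, 3), (6, 0), (6, 1), (6, 2), (6, 3), (7, 0), (7, 1), (7, 2), (7, 3), (8, 0), (8, 1), (8, 2), (8, 3), (9, 0), (9, 1), (9, 2), (9, 3), (10, 0), (10, 1), (10, 2), (10, 3), (11, 0), (11, 1), (11, 2), (11, 3), (12, 0), (12, 1), (12, 2), (12, 3), (13, 0), (13, 1), (13, 2), (13, 3), (14, 0), (14, 1), (14, 2), (14, 3), (15, 0), (15, 1), (15, 2), (15, 3)]

Answer: yes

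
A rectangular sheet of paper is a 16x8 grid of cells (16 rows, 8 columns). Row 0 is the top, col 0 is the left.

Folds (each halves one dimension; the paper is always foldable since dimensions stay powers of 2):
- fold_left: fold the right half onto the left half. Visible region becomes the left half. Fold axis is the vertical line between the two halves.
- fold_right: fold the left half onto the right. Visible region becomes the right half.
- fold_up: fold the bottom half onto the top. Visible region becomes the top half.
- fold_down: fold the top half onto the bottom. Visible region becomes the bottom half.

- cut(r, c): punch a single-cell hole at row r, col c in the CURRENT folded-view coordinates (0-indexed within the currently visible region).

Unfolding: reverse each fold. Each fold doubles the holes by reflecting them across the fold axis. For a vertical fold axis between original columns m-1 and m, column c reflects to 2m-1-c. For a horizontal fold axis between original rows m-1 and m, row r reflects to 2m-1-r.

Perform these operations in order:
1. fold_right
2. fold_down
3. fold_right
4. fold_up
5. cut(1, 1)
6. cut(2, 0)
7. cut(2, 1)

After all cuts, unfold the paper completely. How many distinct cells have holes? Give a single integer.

Answer: 48

Derivation:
Op 1 fold_right: fold axis v@4; visible region now rows[0,16) x cols[4,8) = 16x4
Op 2 fold_down: fold axis h@8; visible region now rows[8,16) x cols[4,8) = 8x4
Op 3 fold_right: fold axis v@6; visible region now rows[8,16) x cols[6,8) = 8x2
Op 4 fold_up: fold axis h@12; visible region now rows[8,12) x cols[6,8) = 4x2
Op 5 cut(1, 1): punch at orig (9,7); cuts so far [(9, 7)]; region rows[8,12) x cols[6,8) = 4x2
Op 6 cut(2, 0): punch at orig (10,6); cuts so far [(9, 7), (10, 6)]; region rows[8,12) x cols[6,8) = 4x2
Op 7 cut(2, 1): punch at orig (10,7); cuts so far [(9, 7), (10, 6), (10, 7)]; region rows[8,12) x cols[6,8) = 4x2
Unfold 1 (reflect across h@12): 6 holes -> [(9, 7), (10, 6), (10, 7), (13, 6), (13, 7), (14, 7)]
Unfold 2 (reflect across v@6): 12 holes -> [(9, 4), (9, 7), (10, 4), (10, 5), (10, 6), (10, 7), (13, 4), (13, 5), (13, 6), (13, 7), (14, 4), (14, 7)]
Unfold 3 (reflect across h@8): 24 holes -> [(1, 4), (1, 7), (2, 4), (2, 5), (2, 6), (2, 7), (5, 4), (5, 5), (5, 6), (5, 7), (6, 4), (6, 7), (9, 4), (9, 7), (10, 4), (10, 5), (10, 6), (10, 7), (13, 4), (13, 5), (13, 6), (13, 7), (14, 4), (14, 7)]
Unfold 4 (reflect across v@4): 48 holes -> [(1, 0), (1, 3), (1, 4), (1, 7), (2, 0), (2, 1), (2, 2), (2, 3), (2, 4), (2, 5), (2, 6), (2, 7), (5, 0), (5, 1), (5, 2), (5, 3), (5, 4), (5, 5), (5, 6), (5, 7), (6, 0), (6, 3), (6, 4), (6, 7), (9, 0), (9, 3), (9, 4), (9, 7), (10, 0), (10, 1), (10, 2), (10, 3), (10, 4), (10, 5), (10, 6), (10, 7), (13, 0), (13, 1), (13, 2), (13, 3), (13, 4), (13, 5), (13, 6), (13, 7), (14, 0), (14, 3), (14, 4), (14, 7)]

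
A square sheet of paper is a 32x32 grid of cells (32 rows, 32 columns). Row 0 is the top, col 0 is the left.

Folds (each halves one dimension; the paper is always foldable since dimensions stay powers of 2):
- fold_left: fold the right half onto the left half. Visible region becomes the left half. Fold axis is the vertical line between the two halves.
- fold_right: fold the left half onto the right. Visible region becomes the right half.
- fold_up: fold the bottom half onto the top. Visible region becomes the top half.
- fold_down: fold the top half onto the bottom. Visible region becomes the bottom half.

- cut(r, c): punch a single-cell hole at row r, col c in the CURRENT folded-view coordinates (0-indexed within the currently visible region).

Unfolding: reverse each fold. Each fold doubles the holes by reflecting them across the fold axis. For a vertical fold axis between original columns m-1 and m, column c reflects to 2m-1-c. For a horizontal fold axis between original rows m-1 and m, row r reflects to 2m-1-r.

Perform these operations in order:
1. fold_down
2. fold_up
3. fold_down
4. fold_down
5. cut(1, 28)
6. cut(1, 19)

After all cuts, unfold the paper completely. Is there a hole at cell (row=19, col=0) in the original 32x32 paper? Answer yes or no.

Answer: no

Derivation:
Op 1 fold_down: fold axis h@16; visible region now rows[16,32) x cols[0,32) = 16x32
Op 2 fold_up: fold axis h@24; visible region now rows[16,24) x cols[0,32) = 8x32
Op 3 fold_down: fold axis h@20; visible region now rows[20,24) x cols[0,32) = 4x32
Op 4 fold_down: fold axis h@22; visible region now rows[22,24) x cols[0,32) = 2x32
Op 5 cut(1, 28): punch at orig (23,28); cuts so far [(23, 28)]; region rows[22,24) x cols[0,32) = 2x32
Op 6 cut(1, 19): punch at orig (23,19); cuts so far [(23, 19), (23, 28)]; region rows[22,24) x cols[0,32) = 2x32
Unfold 1 (reflect across h@22): 4 holes -> [(20, 19), (20, 28), (23, 19), (23, 28)]
Unfold 2 (reflect across h@20): 8 holes -> [(16, 19), (16, 28), (19, 19), (19, 28), (20, 19), (20, 28), (23, 19), (23, 28)]
Unfold 3 (reflect across h@24): 16 holes -> [(16, 19), (16, 28), (19, 19), (19, 28), (20, 19), (20, 28), (23, 19), (23, 28), (24, 19), (24, 28), (27, 19), (27, 28), (28, 19), (28, 28), (31, 19), (31, 28)]
Unfold 4 (reflect across h@16): 32 holes -> [(0, 19), (0, 28), (3, 19), (3, 28), (4, 19), (4, 28), (7, 19), (7, 28), (8, 19), (8, 28), (11, 19), (11, 28), (12, 19), (12, 28), (15, 19), (15, 28), (16, 19), (16, 28), (19, 19), (19, 28), (20, 19), (20, 28), (23, 19), (23, 28), (24, 19), (24, 28), (27, 19), (27, 28), (28, 19), (28, 28), (31, 19), (31, 28)]
Holes: [(0, 19), (0, 28), (3, 19), (3, 28), (4, 19), (4, 28), (7, 19), (7, 28), (8, 19), (8, 28), (11, 19), (11, 28), (12, 19), (12, 28), (15, 19), (15, 28), (16, 19), (16, 28), (19, 19), (19, 28), (20, 19), (20, 28), (23, 19), (23, 28), (24, 19), (24, 28), (27, 19), (27, 28), (28, 19), (28, 28), (31, 19), (31, 28)]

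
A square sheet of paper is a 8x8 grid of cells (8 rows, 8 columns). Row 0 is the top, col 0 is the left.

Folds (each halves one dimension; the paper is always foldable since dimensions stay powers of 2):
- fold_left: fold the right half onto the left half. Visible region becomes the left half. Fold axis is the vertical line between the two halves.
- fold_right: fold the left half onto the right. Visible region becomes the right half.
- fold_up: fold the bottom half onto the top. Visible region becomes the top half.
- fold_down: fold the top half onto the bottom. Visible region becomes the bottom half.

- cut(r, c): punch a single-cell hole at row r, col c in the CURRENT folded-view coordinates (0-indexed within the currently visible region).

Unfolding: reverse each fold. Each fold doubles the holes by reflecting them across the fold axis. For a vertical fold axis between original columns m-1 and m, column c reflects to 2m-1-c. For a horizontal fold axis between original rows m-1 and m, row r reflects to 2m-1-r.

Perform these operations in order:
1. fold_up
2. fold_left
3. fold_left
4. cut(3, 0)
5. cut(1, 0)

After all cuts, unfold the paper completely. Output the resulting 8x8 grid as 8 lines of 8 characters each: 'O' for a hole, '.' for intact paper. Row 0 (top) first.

Op 1 fold_up: fold axis h@4; visible region now rows[0,4) x cols[0,8) = 4x8
Op 2 fold_left: fold axis v@4; visible region now rows[0,4) x cols[0,4) = 4x4
Op 3 fold_left: fold axis v@2; visible region now rows[0,4) x cols[0,2) = 4x2
Op 4 cut(3, 0): punch at orig (3,0); cuts so far [(3, 0)]; region rows[0,4) x cols[0,2) = 4x2
Op 5 cut(1, 0): punch at orig (1,0); cuts so far [(1, 0), (3, 0)]; region rows[0,4) x cols[0,2) = 4x2
Unfold 1 (reflect across v@2): 4 holes -> [(1, 0), (1, 3), (3, 0), (3, 3)]
Unfold 2 (reflect across v@4): 8 holes -> [(1, 0), (1, 3), (1, 4), (1, 7), (3, 0), (3, 3), (3, 4), (3, 7)]
Unfold 3 (reflect across h@4): 16 holes -> [(1, 0), (1, 3), (1, 4), (1, 7), (3, 0), (3, 3), (3, 4), (3, 7), (4, 0), (4, 3), (4, 4), (4, 7), (6, 0), (6, 3), (6, 4), (6, 7)]

Answer: ........
O..OO..O
........
O..OO..O
O..OO..O
........
O..OO..O
........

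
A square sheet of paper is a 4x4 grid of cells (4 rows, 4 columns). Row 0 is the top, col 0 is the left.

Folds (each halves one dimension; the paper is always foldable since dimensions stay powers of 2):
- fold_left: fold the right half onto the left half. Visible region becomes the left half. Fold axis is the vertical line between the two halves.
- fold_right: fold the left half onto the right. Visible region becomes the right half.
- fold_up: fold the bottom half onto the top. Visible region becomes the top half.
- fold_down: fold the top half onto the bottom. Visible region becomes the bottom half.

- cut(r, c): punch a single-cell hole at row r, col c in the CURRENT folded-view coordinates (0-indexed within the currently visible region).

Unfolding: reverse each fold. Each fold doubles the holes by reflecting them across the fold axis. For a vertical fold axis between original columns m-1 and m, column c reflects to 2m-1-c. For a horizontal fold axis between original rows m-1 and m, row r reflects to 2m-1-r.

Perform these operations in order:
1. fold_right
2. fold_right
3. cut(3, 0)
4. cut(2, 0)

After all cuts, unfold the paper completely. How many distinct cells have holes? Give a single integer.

Op 1 fold_right: fold axis v@2; visible region now rows[0,4) x cols[2,4) = 4x2
Op 2 fold_right: fold axis v@3; visible region now rows[0,4) x cols[3,4) = 4x1
Op 3 cut(3, 0): punch at orig (3,3); cuts so far [(3, 3)]; region rows[0,4) x cols[3,4) = 4x1
Op 4 cut(2, 0): punch at orig (2,3); cuts so far [(2, 3), (3, 3)]; region rows[0,4) x cols[3,4) = 4x1
Unfold 1 (reflect across v@3): 4 holes -> [(2, 2), (2, 3), (3, 2), (3, 3)]
Unfold 2 (reflect across v@2): 8 holes -> [(2, 0), (2, 1), (2, 2), (2, 3), (3, 0), (3, 1), (3, 2), (3, 3)]

Answer: 8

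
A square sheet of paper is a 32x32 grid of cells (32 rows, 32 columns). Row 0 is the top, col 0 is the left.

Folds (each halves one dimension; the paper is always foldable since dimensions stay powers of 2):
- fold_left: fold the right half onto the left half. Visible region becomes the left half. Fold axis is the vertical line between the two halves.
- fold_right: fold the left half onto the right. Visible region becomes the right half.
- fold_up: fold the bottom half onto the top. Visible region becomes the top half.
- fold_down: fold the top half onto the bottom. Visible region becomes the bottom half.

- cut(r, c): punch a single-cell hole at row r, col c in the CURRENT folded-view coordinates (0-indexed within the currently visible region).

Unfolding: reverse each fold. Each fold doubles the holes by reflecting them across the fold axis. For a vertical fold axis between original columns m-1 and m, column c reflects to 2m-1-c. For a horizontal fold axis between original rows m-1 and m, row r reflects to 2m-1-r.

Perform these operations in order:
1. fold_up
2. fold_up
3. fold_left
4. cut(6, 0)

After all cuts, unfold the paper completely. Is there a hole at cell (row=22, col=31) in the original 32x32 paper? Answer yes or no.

Answer: yes

Derivation:
Op 1 fold_up: fold axis h@16; visible region now rows[0,16) x cols[0,32) = 16x32
Op 2 fold_up: fold axis h@8; visible region now rows[0,8) x cols[0,32) = 8x32
Op 3 fold_left: fold axis v@16; visible region now rows[0,8) x cols[0,16) = 8x16
Op 4 cut(6, 0): punch at orig (6,0); cuts so far [(6, 0)]; region rows[0,8) x cols[0,16) = 8x16
Unfold 1 (reflect across v@16): 2 holes -> [(6, 0), (6, 31)]
Unfold 2 (reflect across h@8): 4 holes -> [(6, 0), (6, 31), (9, 0), (9, 31)]
Unfold 3 (reflect across h@16): 8 holes -> [(6, 0), (6, 31), (9, 0), (9, 31), (22, 0), (22, 31), (25, 0), (25, 31)]
Holes: [(6, 0), (6, 31), (9, 0), (9, 31), (22, 0), (22, 31), (25, 0), (25, 31)]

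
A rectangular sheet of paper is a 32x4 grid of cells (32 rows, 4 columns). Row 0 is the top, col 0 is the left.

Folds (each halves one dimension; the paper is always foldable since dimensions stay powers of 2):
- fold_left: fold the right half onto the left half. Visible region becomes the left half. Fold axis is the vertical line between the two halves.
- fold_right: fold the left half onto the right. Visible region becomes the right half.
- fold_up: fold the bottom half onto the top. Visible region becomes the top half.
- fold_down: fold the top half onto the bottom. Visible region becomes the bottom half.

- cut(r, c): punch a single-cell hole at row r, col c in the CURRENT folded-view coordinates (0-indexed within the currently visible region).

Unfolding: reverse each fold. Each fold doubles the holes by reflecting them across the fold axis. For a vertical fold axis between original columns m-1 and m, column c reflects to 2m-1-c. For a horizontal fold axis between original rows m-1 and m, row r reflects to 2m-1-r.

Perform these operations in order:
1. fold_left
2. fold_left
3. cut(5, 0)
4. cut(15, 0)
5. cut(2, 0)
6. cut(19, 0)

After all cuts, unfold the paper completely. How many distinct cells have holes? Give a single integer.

Answer: 16

Derivation:
Op 1 fold_left: fold axis v@2; visible region now rows[0,32) x cols[0,2) = 32x2
Op 2 fold_left: fold axis v@1; visible region now rows[0,32) x cols[0,1) = 32x1
Op 3 cut(5, 0): punch at orig (5,0); cuts so far [(5, 0)]; region rows[0,32) x cols[0,1) = 32x1
Op 4 cut(15, 0): punch at orig (15,0); cuts so far [(5, 0), (15, 0)]; region rows[0,32) x cols[0,1) = 32x1
Op 5 cut(2, 0): punch at orig (2,0); cuts so far [(2, 0), (5, 0), (15, 0)]; region rows[0,32) x cols[0,1) = 32x1
Op 6 cut(19, 0): punch at orig (19,0); cuts so far [(2, 0), (5, 0), (15, 0), (19, 0)]; region rows[0,32) x cols[0,1) = 32x1
Unfold 1 (reflect across v@1): 8 holes -> [(2, 0), (2, 1), (5, 0), (5, 1), (15, 0), (15, 1), (19, 0), (19, 1)]
Unfold 2 (reflect across v@2): 16 holes -> [(2, 0), (2, 1), (2, 2), (2, 3), (5, 0), (5, 1), (5, 2), (5, 3), (15, 0), (15, 1), (15, 2), (15, 3), (19, 0), (19, 1), (19, 2), (19, 3)]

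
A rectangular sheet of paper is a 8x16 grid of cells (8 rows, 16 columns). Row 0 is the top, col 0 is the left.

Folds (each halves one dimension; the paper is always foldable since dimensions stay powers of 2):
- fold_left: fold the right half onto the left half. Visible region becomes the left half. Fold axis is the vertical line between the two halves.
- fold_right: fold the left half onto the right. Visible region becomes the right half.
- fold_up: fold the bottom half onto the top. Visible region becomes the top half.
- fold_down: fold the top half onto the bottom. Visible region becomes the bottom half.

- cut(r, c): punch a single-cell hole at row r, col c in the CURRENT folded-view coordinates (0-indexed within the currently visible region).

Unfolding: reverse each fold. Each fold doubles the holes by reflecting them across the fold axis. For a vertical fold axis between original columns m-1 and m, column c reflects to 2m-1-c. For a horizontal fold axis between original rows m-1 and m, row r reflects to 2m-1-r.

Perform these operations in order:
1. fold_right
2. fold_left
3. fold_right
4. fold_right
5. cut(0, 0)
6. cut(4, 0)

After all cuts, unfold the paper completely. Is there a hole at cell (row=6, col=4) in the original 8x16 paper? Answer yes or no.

Answer: no

Derivation:
Op 1 fold_right: fold axis v@8; visible region now rows[0,8) x cols[8,16) = 8x8
Op 2 fold_left: fold axis v@12; visible region now rows[0,8) x cols[8,12) = 8x4
Op 3 fold_right: fold axis v@10; visible region now rows[0,8) x cols[10,12) = 8x2
Op 4 fold_right: fold axis v@11; visible region now rows[0,8) x cols[11,12) = 8x1
Op 5 cut(0, 0): punch at orig (0,11); cuts so far [(0, 11)]; region rows[0,8) x cols[11,12) = 8x1
Op 6 cut(4, 0): punch at orig (4,11); cuts so far [(0, 11), (4, 11)]; region rows[0,8) x cols[11,12) = 8x1
Unfold 1 (reflect across v@11): 4 holes -> [(0, 10), (0, 11), (4, 10), (4, 11)]
Unfold 2 (reflect across v@10): 8 holes -> [(0, 8), (0, 9), (0, 10), (0, 11), (4, 8), (4, 9), (4, 10), (4, 11)]
Unfold 3 (reflect across v@12): 16 holes -> [(0, 8), (0, 9), (0, 10), (0, 11), (0, 12), (0, 13), (0, 14), (0, 15), (4, 8), (4, 9), (4, 10), (4, 11), (4, 12), (4, 13), (4, 14), (4, 15)]
Unfold 4 (reflect across v@8): 32 holes -> [(0, 0), (0, 1), (0, 2), (0, 3), (0, 4), (0, 5), (0, 6), (0, 7), (0, 8), (0, 9), (0, 10), (0, 11), (0, 12), (0, 13), (0, 14), (0, 15), (4, 0), (4, 1), (4, 2), (4, 3), (4, 4), (4, 5), (4, 6), (4, 7), (4, 8), (4, 9), (4, 10), (4, 11), (4, 12), (4, 13), (4, 14), (4, 15)]
Holes: [(0, 0), (0, 1), (0, 2), (0, 3), (0, 4), (0, 5), (0, 6), (0, 7), (0, 8), (0, 9), (0, 10), (0, 11), (0, 12), (0, 13), (0, 14), (0, 15), (4, 0), (4, 1), (4, 2), (4, 3), (4, 4), (4, 5), (4, 6), (4, 7), (4, 8), (4, 9), (4, 10), (4, 11), (4, 12), (4, 13), (4, 14), (4, 15)]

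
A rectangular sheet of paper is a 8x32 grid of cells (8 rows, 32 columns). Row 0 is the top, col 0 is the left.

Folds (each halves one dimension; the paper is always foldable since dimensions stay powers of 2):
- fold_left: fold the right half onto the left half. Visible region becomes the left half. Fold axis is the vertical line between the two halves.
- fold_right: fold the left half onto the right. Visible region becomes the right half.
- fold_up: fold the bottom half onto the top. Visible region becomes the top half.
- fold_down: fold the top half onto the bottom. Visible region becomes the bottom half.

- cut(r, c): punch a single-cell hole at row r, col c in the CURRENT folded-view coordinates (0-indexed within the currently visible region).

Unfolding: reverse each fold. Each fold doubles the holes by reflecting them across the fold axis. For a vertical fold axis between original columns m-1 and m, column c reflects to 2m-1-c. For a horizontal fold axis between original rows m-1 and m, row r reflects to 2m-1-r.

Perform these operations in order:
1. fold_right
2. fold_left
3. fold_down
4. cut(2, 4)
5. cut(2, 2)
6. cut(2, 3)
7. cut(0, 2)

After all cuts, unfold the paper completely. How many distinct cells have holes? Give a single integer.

Op 1 fold_right: fold axis v@16; visible region now rows[0,8) x cols[16,32) = 8x16
Op 2 fold_left: fold axis v@24; visible region now rows[0,8) x cols[16,24) = 8x8
Op 3 fold_down: fold axis h@4; visible region now rows[4,8) x cols[16,24) = 4x8
Op 4 cut(2, 4): punch at orig (6,20); cuts so far [(6, 20)]; region rows[4,8) x cols[16,24) = 4x8
Op 5 cut(2, 2): punch at orig (6,18); cuts so far [(6, 18), (6, 20)]; region rows[4,8) x cols[16,24) = 4x8
Op 6 cut(2, 3): punch at orig (6,19); cuts so far [(6, 18), (6, 19), (6, 20)]; region rows[4,8) x cols[16,24) = 4x8
Op 7 cut(0, 2): punch at orig (4,18); cuts so far [(4, 18), (6, 18), (6, 19), (6, 20)]; region rows[4,8) x cols[16,24) = 4x8
Unfold 1 (reflect across h@4): 8 holes -> [(1, 18), (1, 19), (1, 20), (3, 18), (4, 18), (6, 18), (6, 19), (6, 20)]
Unfold 2 (reflect across v@24): 16 holes -> [(1, 18), (1, 19), (1, 20), (1, 27), (1, 28), (1, 29), (3, 18), (3, 29), (4, 18), (4, 29), (6, 18), (6, 19), (6, 20), (6, 27), (6, 28), (6, 29)]
Unfold 3 (reflect across v@16): 32 holes -> [(1, 2), (1, 3), (1, 4), (1, 11), (1, 12), (1, 13), (1, 18), (1, 19), (1, 20), (1, 27), (1, 28), (1, 29), (3, 2), (3, 13), (3, 18), (3, 29), (4, 2), (4, 13), (4, 18), (4, 29), (6, 2), (6, 3), (6, 4), (6, 11), (6, 12), (6, 13), (6, 18), (6, 19), (6, 20), (6, 27), (6, 28), (6, 29)]

Answer: 32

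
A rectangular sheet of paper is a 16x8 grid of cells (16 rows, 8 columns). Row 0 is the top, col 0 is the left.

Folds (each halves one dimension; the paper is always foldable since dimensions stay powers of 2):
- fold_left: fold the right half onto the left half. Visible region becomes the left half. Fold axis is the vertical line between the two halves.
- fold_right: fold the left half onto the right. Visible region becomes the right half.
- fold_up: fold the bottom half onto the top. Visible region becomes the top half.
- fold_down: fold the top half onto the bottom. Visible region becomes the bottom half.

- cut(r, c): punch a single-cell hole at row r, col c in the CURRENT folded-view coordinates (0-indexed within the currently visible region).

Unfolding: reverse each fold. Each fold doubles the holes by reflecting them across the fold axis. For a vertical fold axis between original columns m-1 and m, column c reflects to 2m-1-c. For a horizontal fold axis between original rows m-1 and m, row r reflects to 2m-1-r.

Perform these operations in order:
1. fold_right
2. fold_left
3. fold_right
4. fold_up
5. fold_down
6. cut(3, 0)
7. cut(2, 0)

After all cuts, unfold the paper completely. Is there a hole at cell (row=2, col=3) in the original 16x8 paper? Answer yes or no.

Op 1 fold_right: fold axis v@4; visible region now rows[0,16) x cols[4,8) = 16x4
Op 2 fold_left: fold axis v@6; visible region now rows[0,16) x cols[4,6) = 16x2
Op 3 fold_right: fold axis v@5; visible region now rows[0,16) x cols[5,6) = 16x1
Op 4 fold_up: fold axis h@8; visible region now rows[0,8) x cols[5,6) = 8x1
Op 5 fold_down: fold axis h@4; visible region now rows[4,8) x cols[5,6) = 4x1
Op 6 cut(3, 0): punch at orig (7,5); cuts so far [(7, 5)]; region rows[4,8) x cols[5,6) = 4x1
Op 7 cut(2, 0): punch at orig (6,5); cuts so far [(6, 5), (7, 5)]; region rows[4,8) x cols[5,6) = 4x1
Unfold 1 (reflect across h@4): 4 holes -> [(0, 5), (1, 5), (6, 5), (7, 5)]
Unfold 2 (reflect across h@8): 8 holes -> [(0, 5), (1, 5), (6, 5), (7, 5), (8, 5), (9, 5), (14, 5), (15, 5)]
Unfold 3 (reflect across v@5): 16 holes -> [(0, 4), (0, 5), (1, 4), (1, 5), (6, 4), (6, 5), (7, 4), (7, 5), (8, 4), (8, 5), (9, 4), (9, 5), (14, 4), (14, 5), (15, 4), (15, 5)]
Unfold 4 (reflect across v@6): 32 holes -> [(0, 4), (0, 5), (0, 6), (0, 7), (1, 4), (1, 5), (1, 6), (1, 7), (6, 4), (6, 5), (6, 6), (6, 7), (7, 4), (7, 5), (7, 6), (7, 7), (8, 4), (8, 5), (8, 6), (8, 7), (9, 4), (9, 5), (9, 6), (9, 7), (14, 4), (14, 5), (14, 6), (14, 7), (15, 4), (15, 5), (15, 6), (15, 7)]
Unfold 5 (reflect across v@4): 64 holes -> [(0, 0), (0, 1), (0, 2), (0, 3), (0, 4), (0, 5), (0, 6), (0, 7), (1, 0), (1, 1), (1, 2), (1, 3), (1, 4), (1, 5), (1, 6), (1, 7), (6, 0), (6, 1), (6, 2), (6, 3), (6, 4), (6, 5), (6, 6), (6, 7), (7, 0), (7, 1), (7, 2), (7, 3), (7, 4), (7, 5), (7, 6), (7, 7), (8, 0), (8, 1), (8, 2), (8, 3), (8, 4), (8, 5), (8, 6), (8, 7), (9, 0), (9, 1), (9, 2), (9, 3), (9, 4), (9, 5), (9, 6), (9, 7), (14, 0), (14, 1), (14, 2), (14, 3), (14, 4), (14, 5), (14, 6), (14, 7), (15, 0), (15, 1), (15, 2), (15, 3), (15, 4), (15, 5), (15, 6), (15, 7)]
Holes: [(0, 0), (0, 1), (0, 2), (0, 3), (0, 4), (0, 5), (0, 6), (0, 7), (1, 0), (1, 1), (1, 2), (1, 3), (1, 4), (1, 5), (1, 6), (1, 7), (6, 0), (6, 1), (6, 2), (6, 3), (6, 4), (6, 5), (6, 6), (6, 7), (7, 0), (7, 1), (7, 2), (7, 3), (7, 4), (7, 5), (7, 6), (7, 7), (8, 0), (8, 1), (8, 2), (8, 3), (8, 4), (8, 5), (8, 6), (8, 7), (9, 0), (9, 1), (9, 2), (9, 3), (9, 4), (9, 5), (9, 6), (9, 7), (14, 0), (14, 1), (14, 2), (14, 3), (14, 4), (14, 5), (14, 6), (14, 7), (15, 0), (15, 1), (15, 2), (15, 3), (15, 4), (15, 5), (15, 6), (15, 7)]

Answer: no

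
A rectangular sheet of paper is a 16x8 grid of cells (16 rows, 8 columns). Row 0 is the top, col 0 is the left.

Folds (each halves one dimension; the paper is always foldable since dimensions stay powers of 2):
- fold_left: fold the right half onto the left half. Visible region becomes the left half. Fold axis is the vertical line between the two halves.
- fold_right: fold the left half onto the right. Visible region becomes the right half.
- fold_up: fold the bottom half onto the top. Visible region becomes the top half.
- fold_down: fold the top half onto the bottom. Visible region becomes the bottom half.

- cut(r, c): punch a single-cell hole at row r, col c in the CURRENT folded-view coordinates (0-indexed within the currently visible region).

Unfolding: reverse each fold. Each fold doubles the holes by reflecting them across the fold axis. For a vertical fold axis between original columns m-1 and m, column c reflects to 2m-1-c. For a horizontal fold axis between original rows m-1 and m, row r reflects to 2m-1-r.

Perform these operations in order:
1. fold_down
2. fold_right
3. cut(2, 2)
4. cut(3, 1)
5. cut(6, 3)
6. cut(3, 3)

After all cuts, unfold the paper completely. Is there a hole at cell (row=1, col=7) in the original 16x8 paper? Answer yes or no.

Op 1 fold_down: fold axis h@8; visible region now rows[8,16) x cols[0,8) = 8x8
Op 2 fold_right: fold axis v@4; visible region now rows[8,16) x cols[4,8) = 8x4
Op 3 cut(2, 2): punch at orig (10,6); cuts so far [(10, 6)]; region rows[8,16) x cols[4,8) = 8x4
Op 4 cut(3, 1): punch at orig (11,5); cuts so far [(10, 6), (11, 5)]; region rows[8,16) x cols[4,8) = 8x4
Op 5 cut(6, 3): punch at orig (14,7); cuts so far [(10, 6), (11, 5), (14, 7)]; region rows[8,16) x cols[4,8) = 8x4
Op 6 cut(3, 3): punch at orig (11,7); cuts so far [(10, 6), (11, 5), (11, 7), (14, 7)]; region rows[8,16) x cols[4,8) = 8x4
Unfold 1 (reflect across v@4): 8 holes -> [(10, 1), (10, 6), (11, 0), (11, 2), (11, 5), (11, 7), (14, 0), (14, 7)]
Unfold 2 (reflect across h@8): 16 holes -> [(1, 0), (1, 7), (4, 0), (4, 2), (4, 5), (4, 7), (5, 1), (5, 6), (10, 1), (10, 6), (11, 0), (11, 2), (11, 5), (11, 7), (14, 0), (14, 7)]
Holes: [(1, 0), (1, 7), (4, 0), (4, 2), (4, 5), (4, 7), (5, 1), (5, 6), (10, 1), (10, 6), (11, 0), (11, 2), (11, 5), (11, 7), (14, 0), (14, 7)]

Answer: yes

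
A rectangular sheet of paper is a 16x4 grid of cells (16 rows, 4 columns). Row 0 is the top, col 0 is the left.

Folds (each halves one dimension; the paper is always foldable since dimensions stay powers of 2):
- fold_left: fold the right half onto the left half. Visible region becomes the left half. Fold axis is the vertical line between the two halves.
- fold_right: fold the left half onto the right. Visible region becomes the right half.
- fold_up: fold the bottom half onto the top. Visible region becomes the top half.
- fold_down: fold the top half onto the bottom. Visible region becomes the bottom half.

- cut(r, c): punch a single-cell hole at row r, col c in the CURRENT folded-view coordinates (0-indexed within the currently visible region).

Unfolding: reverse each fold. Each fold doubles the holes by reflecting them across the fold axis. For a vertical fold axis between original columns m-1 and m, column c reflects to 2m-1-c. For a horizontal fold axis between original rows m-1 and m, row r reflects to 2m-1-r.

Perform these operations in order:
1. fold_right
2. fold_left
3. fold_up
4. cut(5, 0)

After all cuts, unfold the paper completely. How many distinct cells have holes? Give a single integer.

Op 1 fold_right: fold axis v@2; visible region now rows[0,16) x cols[2,4) = 16x2
Op 2 fold_left: fold axis v@3; visible region now rows[0,16) x cols[2,3) = 16x1
Op 3 fold_up: fold axis h@8; visible region now rows[0,8) x cols[2,3) = 8x1
Op 4 cut(5, 0): punch at orig (5,2); cuts so far [(5, 2)]; region rows[0,8) x cols[2,3) = 8x1
Unfold 1 (reflect across h@8): 2 holes -> [(5, 2), (10, 2)]
Unfold 2 (reflect across v@3): 4 holes -> [(5, 2), (5, 3), (10, 2), (10, 3)]
Unfold 3 (reflect across v@2): 8 holes -> [(5, 0), (5, 1), (5, 2), (5, 3), (10, 0), (10, 1), (10, 2), (10, 3)]

Answer: 8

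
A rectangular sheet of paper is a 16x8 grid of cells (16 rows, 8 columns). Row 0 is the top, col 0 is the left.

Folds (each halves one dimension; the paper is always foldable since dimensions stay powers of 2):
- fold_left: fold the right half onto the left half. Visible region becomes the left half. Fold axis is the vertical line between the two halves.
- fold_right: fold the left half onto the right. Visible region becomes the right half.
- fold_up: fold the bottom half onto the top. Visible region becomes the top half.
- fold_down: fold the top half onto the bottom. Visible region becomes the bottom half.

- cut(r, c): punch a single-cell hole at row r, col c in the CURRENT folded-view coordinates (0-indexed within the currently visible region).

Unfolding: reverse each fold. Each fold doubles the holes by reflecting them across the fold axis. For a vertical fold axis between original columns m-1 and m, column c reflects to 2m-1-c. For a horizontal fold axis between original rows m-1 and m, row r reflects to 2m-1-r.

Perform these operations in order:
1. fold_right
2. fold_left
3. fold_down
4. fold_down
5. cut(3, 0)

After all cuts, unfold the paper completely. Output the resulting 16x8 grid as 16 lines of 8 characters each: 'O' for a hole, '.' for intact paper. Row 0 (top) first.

Op 1 fold_right: fold axis v@4; visible region now rows[0,16) x cols[4,8) = 16x4
Op 2 fold_left: fold axis v@6; visible region now rows[0,16) x cols[4,6) = 16x2
Op 3 fold_down: fold axis h@8; visible region now rows[8,16) x cols[4,6) = 8x2
Op 4 fold_down: fold axis h@12; visible region now rows[12,16) x cols[4,6) = 4x2
Op 5 cut(3, 0): punch at orig (15,4); cuts so far [(15, 4)]; region rows[12,16) x cols[4,6) = 4x2
Unfold 1 (reflect across h@12): 2 holes -> [(8, 4), (15, 4)]
Unfold 2 (reflect across h@8): 4 holes -> [(0, 4), (7, 4), (8, 4), (15, 4)]
Unfold 3 (reflect across v@6): 8 holes -> [(0, 4), (0, 7), (7, 4), (7, 7), (8, 4), (8, 7), (15, 4), (15, 7)]
Unfold 4 (reflect across v@4): 16 holes -> [(0, 0), (0, 3), (0, 4), (0, 7), (7, 0), (7, 3), (7, 4), (7, 7), (8, 0), (8, 3), (8, 4), (8, 7), (15, 0), (15, 3), (15, 4), (15, 7)]

Answer: O..OO..O
........
........
........
........
........
........
O..OO..O
O..OO..O
........
........
........
........
........
........
O..OO..O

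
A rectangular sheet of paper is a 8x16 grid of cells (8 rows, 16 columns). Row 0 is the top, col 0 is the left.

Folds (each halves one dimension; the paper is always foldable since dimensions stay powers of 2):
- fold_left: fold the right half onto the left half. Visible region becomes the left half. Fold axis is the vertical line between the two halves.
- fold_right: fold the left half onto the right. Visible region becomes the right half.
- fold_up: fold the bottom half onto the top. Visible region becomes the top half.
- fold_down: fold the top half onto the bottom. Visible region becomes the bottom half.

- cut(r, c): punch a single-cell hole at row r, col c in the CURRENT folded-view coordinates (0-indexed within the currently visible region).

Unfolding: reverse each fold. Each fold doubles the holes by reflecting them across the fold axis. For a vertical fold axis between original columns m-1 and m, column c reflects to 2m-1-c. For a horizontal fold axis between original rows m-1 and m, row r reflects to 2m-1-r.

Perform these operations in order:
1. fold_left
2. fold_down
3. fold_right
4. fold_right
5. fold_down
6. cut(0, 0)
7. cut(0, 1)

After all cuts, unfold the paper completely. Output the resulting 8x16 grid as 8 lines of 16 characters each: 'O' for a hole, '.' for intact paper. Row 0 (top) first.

Answer: ................
OOOOOOOOOOOOOOOO
OOOOOOOOOOOOOOOO
................
................
OOOOOOOOOOOOOOOO
OOOOOOOOOOOOOOOO
................

Derivation:
Op 1 fold_left: fold axis v@8; visible region now rows[0,8) x cols[0,8) = 8x8
Op 2 fold_down: fold axis h@4; visible region now rows[4,8) x cols[0,8) = 4x8
Op 3 fold_right: fold axis v@4; visible region now rows[4,8) x cols[4,8) = 4x4
Op 4 fold_right: fold axis v@6; visible region now rows[4,8) x cols[6,8) = 4x2
Op 5 fold_down: fold axis h@6; visible region now rows[6,8) x cols[6,8) = 2x2
Op 6 cut(0, 0): punch at orig (6,6); cuts so far [(6, 6)]; region rows[6,8) x cols[6,8) = 2x2
Op 7 cut(0, 1): punch at orig (6,7); cuts so far [(6, 6), (6, 7)]; region rows[6,8) x cols[6,8) = 2x2
Unfold 1 (reflect across h@6): 4 holes -> [(5, 6), (5, 7), (6, 6), (6, 7)]
Unfold 2 (reflect across v@6): 8 holes -> [(5, 4), (5, 5), (5, 6), (5, 7), (6, 4), (6, 5), (6, 6), (6, 7)]
Unfold 3 (reflect across v@4): 16 holes -> [(5, 0), (5, 1), (5, 2), (5, 3), (5, 4), (5, 5), (5, 6), (5, 7), (6, 0), (6, 1), (6, 2), (6, 3), (6, 4), (6, 5), (6, 6), (6, 7)]
Unfold 4 (reflect across h@4): 32 holes -> [(1, 0), (1, 1), (1, 2), (1, 3), (1, 4), (1, 5), (1, 6), (1, 7), (2, 0), (2, 1), (2, 2), (2, 3), (2, 4), (2, 5), (2, 6), (2, 7), (5, 0), (5, 1), (5, 2), (5, 3), (5, 4), (5, 5), (5, 6), (5, 7), (6, 0), (6, 1), (6, 2), (6, 3), (6, 4), (6, 5), (6, 6), (6, 7)]
Unfold 5 (reflect across v@8): 64 holes -> [(1, 0), (1, 1), (1, 2), (1, 3), (1, 4), (1, 5), (1, 6), (1, 7), (1, 8), (1, 9), (1, 10), (1, 11), (1, 12), (1, 13), (1, 14), (1, 15), (2, 0), (2, 1), (2, 2), (2, 3), (2, 4), (2, 5), (2, 6), (2, 7), (2, 8), (2, 9), (2, 10), (2, 11), (2, 12), (2, 13), (2, 14), (2, 15), (5, 0), (5, 1), (5, 2), (5, 3), (5, 4), (5, 5), (5, 6), (5, 7), (5, 8), (5, 9), (5, 10), (5, 11), (5, 12), (5, 13), (5, 14), (5, 15), (6, 0), (6, 1), (6, 2), (6, 3), (6, 4), (6, 5), (6, 6), (6, 7), (6, 8), (6, 9), (6, 10), (6, 11), (6, 12), (6, 13), (6, 14), (6, 15)]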